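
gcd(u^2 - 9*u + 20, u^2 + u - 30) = u - 5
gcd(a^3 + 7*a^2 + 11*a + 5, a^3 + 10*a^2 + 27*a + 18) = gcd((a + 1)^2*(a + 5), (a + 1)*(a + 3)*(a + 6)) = a + 1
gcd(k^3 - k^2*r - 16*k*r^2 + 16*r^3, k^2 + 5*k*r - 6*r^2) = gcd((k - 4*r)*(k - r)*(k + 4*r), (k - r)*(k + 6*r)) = -k + r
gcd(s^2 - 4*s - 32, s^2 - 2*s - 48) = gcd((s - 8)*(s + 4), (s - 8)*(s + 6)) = s - 8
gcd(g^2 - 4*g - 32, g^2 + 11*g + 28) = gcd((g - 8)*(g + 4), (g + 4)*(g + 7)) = g + 4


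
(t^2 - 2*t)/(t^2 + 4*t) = (t - 2)/(t + 4)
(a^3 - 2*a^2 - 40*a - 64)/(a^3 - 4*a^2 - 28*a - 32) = (a + 4)/(a + 2)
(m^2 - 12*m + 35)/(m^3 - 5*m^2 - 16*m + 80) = (m - 7)/(m^2 - 16)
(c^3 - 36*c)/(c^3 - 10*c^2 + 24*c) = (c + 6)/(c - 4)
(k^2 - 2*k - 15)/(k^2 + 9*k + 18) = (k - 5)/(k + 6)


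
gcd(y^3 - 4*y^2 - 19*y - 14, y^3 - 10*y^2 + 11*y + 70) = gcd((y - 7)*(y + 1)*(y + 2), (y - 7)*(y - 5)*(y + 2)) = y^2 - 5*y - 14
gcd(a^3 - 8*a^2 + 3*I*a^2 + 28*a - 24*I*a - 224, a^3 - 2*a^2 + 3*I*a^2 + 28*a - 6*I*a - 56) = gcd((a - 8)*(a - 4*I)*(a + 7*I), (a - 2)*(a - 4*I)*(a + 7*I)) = a^2 + 3*I*a + 28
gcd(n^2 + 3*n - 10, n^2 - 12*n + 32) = 1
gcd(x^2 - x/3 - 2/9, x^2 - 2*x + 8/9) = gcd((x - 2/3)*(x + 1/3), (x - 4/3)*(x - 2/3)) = x - 2/3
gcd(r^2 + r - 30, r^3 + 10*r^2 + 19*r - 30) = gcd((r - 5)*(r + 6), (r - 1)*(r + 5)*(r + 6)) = r + 6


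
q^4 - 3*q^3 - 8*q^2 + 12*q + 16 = (q - 4)*(q - 2)*(q + 1)*(q + 2)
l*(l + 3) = l^2 + 3*l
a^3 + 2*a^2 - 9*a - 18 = (a - 3)*(a + 2)*(a + 3)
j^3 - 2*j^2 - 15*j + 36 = (j - 3)^2*(j + 4)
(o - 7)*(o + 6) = o^2 - o - 42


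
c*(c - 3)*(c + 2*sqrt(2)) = c^3 - 3*c^2 + 2*sqrt(2)*c^2 - 6*sqrt(2)*c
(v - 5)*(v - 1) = v^2 - 6*v + 5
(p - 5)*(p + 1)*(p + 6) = p^3 + 2*p^2 - 29*p - 30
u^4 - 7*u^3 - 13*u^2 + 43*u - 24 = (u - 8)*(u - 1)^2*(u + 3)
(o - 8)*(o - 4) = o^2 - 12*o + 32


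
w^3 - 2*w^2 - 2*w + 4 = (w - 2)*(w - sqrt(2))*(w + sqrt(2))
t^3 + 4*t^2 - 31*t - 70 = (t - 5)*(t + 2)*(t + 7)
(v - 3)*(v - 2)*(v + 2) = v^3 - 3*v^2 - 4*v + 12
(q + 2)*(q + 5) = q^2 + 7*q + 10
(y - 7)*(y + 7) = y^2 - 49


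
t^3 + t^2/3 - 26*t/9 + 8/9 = (t - 4/3)*(t - 1/3)*(t + 2)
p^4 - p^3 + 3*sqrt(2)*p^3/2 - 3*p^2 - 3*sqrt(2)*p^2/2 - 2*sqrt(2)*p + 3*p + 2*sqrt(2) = (p - 1)*(p - sqrt(2))*(p + sqrt(2)/2)*(p + 2*sqrt(2))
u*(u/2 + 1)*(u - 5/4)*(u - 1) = u^4/2 - u^3/8 - 13*u^2/8 + 5*u/4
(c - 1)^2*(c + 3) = c^3 + c^2 - 5*c + 3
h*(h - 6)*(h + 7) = h^3 + h^2 - 42*h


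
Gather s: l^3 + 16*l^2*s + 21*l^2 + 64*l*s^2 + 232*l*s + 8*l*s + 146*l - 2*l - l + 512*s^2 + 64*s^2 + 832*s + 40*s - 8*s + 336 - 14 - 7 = l^3 + 21*l^2 + 143*l + s^2*(64*l + 576) + s*(16*l^2 + 240*l + 864) + 315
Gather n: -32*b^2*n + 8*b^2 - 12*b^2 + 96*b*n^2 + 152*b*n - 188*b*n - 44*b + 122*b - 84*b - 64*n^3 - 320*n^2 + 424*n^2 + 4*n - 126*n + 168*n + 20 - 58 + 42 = -4*b^2 - 6*b - 64*n^3 + n^2*(96*b + 104) + n*(-32*b^2 - 36*b + 46) + 4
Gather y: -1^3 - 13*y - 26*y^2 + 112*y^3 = 112*y^3 - 26*y^2 - 13*y - 1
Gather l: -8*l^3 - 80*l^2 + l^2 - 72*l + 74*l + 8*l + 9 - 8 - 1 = -8*l^3 - 79*l^2 + 10*l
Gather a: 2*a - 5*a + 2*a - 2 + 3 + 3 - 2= 2 - a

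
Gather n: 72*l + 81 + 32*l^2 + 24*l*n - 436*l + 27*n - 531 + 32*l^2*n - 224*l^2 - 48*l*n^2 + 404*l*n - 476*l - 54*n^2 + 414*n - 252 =-192*l^2 - 840*l + n^2*(-48*l - 54) + n*(32*l^2 + 428*l + 441) - 702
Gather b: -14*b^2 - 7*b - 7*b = -14*b^2 - 14*b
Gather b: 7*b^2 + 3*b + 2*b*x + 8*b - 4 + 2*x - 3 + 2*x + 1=7*b^2 + b*(2*x + 11) + 4*x - 6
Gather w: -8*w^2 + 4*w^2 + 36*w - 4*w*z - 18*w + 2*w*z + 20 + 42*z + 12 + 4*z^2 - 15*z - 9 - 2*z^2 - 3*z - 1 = -4*w^2 + w*(18 - 2*z) + 2*z^2 + 24*z + 22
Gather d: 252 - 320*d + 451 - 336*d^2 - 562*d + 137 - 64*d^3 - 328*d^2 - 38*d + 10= -64*d^3 - 664*d^2 - 920*d + 850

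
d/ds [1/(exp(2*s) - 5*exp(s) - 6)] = (5 - 2*exp(s))*exp(s)/(-exp(2*s) + 5*exp(s) + 6)^2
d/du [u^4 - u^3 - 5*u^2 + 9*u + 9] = 4*u^3 - 3*u^2 - 10*u + 9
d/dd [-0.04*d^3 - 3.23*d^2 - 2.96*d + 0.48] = -0.12*d^2 - 6.46*d - 2.96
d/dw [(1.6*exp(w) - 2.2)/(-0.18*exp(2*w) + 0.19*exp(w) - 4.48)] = (0.288*exp(2*w) - 0.792*exp(w) - 6.75)*exp(w)/(0.0324*exp(4*w) - 0.0684*exp(3*w) + 1.6489*exp(2*w) - 1.7024*exp(w) + 20.0704)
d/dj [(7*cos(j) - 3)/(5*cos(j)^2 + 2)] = (35*cos(j)^2 - 30*cos(j) - 14)*sin(j)/(5*sin(j)^2 - 7)^2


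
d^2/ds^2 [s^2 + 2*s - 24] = 2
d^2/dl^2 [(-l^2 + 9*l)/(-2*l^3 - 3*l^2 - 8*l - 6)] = 2*(4*l^6 - 108*l^5 - 210*l^4 - 45*l^3 + 594*l^2 + 486*l + 468)/(8*l^9 + 36*l^8 + 150*l^7 + 387*l^6 + 816*l^5 + 1314*l^4 + 1592*l^3 + 1476*l^2 + 864*l + 216)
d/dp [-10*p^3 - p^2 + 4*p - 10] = -30*p^2 - 2*p + 4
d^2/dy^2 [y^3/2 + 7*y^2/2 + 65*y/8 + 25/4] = 3*y + 7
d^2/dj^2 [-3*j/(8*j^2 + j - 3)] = 6*(-j*(16*j + 1)^2 + (24*j + 1)*(8*j^2 + j - 3))/(8*j^2 + j - 3)^3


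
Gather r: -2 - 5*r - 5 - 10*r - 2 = -15*r - 9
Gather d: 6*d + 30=6*d + 30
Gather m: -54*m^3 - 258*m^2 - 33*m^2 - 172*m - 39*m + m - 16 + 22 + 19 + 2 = -54*m^3 - 291*m^2 - 210*m + 27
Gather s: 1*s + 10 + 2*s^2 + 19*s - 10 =2*s^2 + 20*s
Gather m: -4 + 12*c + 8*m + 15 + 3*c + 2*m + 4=15*c + 10*m + 15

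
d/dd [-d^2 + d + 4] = 1 - 2*d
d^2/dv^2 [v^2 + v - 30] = 2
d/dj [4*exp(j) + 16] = 4*exp(j)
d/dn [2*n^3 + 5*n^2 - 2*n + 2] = 6*n^2 + 10*n - 2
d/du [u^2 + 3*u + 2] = 2*u + 3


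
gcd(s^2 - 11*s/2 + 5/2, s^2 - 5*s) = s - 5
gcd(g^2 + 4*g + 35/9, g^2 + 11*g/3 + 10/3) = g + 5/3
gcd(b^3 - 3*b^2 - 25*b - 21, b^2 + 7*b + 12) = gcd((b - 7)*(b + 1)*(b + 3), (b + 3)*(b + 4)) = b + 3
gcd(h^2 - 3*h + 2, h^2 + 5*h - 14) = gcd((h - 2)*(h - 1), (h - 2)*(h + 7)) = h - 2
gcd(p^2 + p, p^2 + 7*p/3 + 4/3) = p + 1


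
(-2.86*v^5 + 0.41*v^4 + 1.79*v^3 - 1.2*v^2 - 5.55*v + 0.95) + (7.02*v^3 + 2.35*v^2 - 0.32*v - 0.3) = -2.86*v^5 + 0.41*v^4 + 8.81*v^3 + 1.15*v^2 - 5.87*v + 0.65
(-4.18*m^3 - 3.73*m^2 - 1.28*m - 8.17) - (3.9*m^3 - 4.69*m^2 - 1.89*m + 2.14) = -8.08*m^3 + 0.96*m^2 + 0.61*m - 10.31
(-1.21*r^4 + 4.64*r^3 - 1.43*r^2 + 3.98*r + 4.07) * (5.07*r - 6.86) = -6.1347*r^5 + 31.8254*r^4 - 39.0805*r^3 + 29.9884*r^2 - 6.6679*r - 27.9202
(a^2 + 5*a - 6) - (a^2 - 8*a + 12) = 13*a - 18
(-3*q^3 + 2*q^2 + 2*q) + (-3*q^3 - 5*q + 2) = -6*q^3 + 2*q^2 - 3*q + 2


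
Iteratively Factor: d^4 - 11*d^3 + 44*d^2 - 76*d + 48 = (d - 3)*(d^3 - 8*d^2 + 20*d - 16) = (d - 3)*(d - 2)*(d^2 - 6*d + 8) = (d - 3)*(d - 2)^2*(d - 4)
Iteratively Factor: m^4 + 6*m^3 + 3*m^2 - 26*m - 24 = (m + 3)*(m^3 + 3*m^2 - 6*m - 8) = (m + 3)*(m + 4)*(m^2 - m - 2) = (m + 1)*(m + 3)*(m + 4)*(m - 2)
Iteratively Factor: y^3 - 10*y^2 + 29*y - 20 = (y - 1)*(y^2 - 9*y + 20) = (y - 4)*(y - 1)*(y - 5)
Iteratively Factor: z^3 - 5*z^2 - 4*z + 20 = (z - 2)*(z^2 - 3*z - 10) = (z - 5)*(z - 2)*(z + 2)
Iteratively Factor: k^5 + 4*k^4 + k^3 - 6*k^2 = (k - 1)*(k^4 + 5*k^3 + 6*k^2) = k*(k - 1)*(k^3 + 5*k^2 + 6*k) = k*(k - 1)*(k + 2)*(k^2 + 3*k) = k^2*(k - 1)*(k + 2)*(k + 3)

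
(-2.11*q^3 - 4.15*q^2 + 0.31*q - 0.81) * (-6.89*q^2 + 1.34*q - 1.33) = 14.5379*q^5 + 25.7661*q^4 - 4.8906*q^3 + 11.5158*q^2 - 1.4977*q + 1.0773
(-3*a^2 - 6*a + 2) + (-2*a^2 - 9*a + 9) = -5*a^2 - 15*a + 11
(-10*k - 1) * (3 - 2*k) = 20*k^2 - 28*k - 3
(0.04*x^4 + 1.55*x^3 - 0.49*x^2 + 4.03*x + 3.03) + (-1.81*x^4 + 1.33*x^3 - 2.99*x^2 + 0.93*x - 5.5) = -1.77*x^4 + 2.88*x^3 - 3.48*x^2 + 4.96*x - 2.47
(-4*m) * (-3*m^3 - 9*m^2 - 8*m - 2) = 12*m^4 + 36*m^3 + 32*m^2 + 8*m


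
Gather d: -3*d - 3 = -3*d - 3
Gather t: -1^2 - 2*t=-2*t - 1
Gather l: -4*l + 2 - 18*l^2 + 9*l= -18*l^2 + 5*l + 2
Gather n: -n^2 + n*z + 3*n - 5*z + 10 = -n^2 + n*(z + 3) - 5*z + 10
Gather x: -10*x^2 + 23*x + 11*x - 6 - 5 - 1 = -10*x^2 + 34*x - 12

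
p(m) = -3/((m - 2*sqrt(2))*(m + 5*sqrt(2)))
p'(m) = 3/((m - 2*sqrt(2))*(m + 5*sqrt(2))^2) + 3/((m - 2*sqrt(2))^2*(m + 5*sqrt(2)))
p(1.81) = 0.33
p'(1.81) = 0.29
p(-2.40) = 0.12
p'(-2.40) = 0.00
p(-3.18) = 0.13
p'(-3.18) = -0.01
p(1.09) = 0.21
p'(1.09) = 0.10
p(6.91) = -0.05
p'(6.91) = 0.02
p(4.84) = -0.13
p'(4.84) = 0.07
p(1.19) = 0.22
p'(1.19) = 0.11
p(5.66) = -0.08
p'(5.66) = 0.04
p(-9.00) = -0.13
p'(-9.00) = -0.08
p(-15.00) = -0.02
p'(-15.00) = 0.00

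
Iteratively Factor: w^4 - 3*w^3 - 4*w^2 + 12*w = (w - 3)*(w^3 - 4*w) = (w - 3)*(w + 2)*(w^2 - 2*w) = (w - 3)*(w - 2)*(w + 2)*(w)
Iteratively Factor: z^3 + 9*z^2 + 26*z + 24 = (z + 4)*(z^2 + 5*z + 6) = (z + 2)*(z + 4)*(z + 3)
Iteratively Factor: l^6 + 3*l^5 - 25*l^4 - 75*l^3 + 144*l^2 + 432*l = (l + 4)*(l^5 - l^4 - 21*l^3 + 9*l^2 + 108*l) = (l - 4)*(l + 4)*(l^4 + 3*l^3 - 9*l^2 - 27*l) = (l - 4)*(l - 3)*(l + 4)*(l^3 + 6*l^2 + 9*l) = (l - 4)*(l - 3)*(l + 3)*(l + 4)*(l^2 + 3*l) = l*(l - 4)*(l - 3)*(l + 3)*(l + 4)*(l + 3)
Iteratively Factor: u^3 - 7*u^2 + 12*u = (u - 3)*(u^2 - 4*u) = (u - 4)*(u - 3)*(u)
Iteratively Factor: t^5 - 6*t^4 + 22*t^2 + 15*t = (t - 5)*(t^4 - t^3 - 5*t^2 - 3*t) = (t - 5)*(t + 1)*(t^3 - 2*t^2 - 3*t) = t*(t - 5)*(t + 1)*(t^2 - 2*t - 3) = t*(t - 5)*(t - 3)*(t + 1)*(t + 1)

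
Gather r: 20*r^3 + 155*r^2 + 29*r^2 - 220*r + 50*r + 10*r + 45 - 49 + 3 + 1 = 20*r^3 + 184*r^2 - 160*r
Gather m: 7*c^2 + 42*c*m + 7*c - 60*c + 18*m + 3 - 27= 7*c^2 - 53*c + m*(42*c + 18) - 24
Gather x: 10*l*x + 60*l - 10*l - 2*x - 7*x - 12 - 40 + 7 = 50*l + x*(10*l - 9) - 45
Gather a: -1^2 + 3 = 2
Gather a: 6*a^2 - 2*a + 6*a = 6*a^2 + 4*a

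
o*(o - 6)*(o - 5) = o^3 - 11*o^2 + 30*o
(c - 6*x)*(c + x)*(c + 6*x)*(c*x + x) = c^4*x + c^3*x^2 + c^3*x - 36*c^2*x^3 + c^2*x^2 - 36*c*x^4 - 36*c*x^3 - 36*x^4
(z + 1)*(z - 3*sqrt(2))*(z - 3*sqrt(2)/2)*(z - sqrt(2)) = z^4 - 11*sqrt(2)*z^3/2 + z^3 - 11*sqrt(2)*z^2/2 + 18*z^2 - 9*sqrt(2)*z + 18*z - 9*sqrt(2)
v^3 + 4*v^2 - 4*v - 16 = (v - 2)*(v + 2)*(v + 4)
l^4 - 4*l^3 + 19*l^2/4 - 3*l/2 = l*(l - 2)*(l - 3/2)*(l - 1/2)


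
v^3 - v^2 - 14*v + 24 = (v - 3)*(v - 2)*(v + 4)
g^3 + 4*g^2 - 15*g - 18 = (g - 3)*(g + 1)*(g + 6)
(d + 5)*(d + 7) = d^2 + 12*d + 35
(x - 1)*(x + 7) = x^2 + 6*x - 7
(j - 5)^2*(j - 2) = j^3 - 12*j^2 + 45*j - 50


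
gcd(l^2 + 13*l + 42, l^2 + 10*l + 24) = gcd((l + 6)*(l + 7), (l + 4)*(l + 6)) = l + 6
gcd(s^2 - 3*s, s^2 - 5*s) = s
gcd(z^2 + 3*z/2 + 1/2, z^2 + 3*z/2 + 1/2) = z^2 + 3*z/2 + 1/2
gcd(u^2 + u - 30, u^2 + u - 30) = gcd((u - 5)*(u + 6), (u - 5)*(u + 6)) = u^2 + u - 30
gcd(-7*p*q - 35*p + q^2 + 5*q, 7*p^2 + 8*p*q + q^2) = 1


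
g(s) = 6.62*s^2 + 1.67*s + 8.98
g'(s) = 13.24*s + 1.67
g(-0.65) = 10.69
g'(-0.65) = -6.94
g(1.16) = 19.83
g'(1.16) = 17.03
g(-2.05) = 33.38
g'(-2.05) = -25.47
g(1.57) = 27.92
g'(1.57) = 22.46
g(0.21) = 9.62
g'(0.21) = 4.45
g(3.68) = 104.78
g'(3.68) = 50.39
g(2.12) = 42.27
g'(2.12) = 29.74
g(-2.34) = 41.32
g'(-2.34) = -29.31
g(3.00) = 73.57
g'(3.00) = 41.39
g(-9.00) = 530.17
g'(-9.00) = -117.49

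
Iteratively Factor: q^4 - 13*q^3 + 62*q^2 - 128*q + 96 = (q - 3)*(q^3 - 10*q^2 + 32*q - 32) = (q - 4)*(q - 3)*(q^2 - 6*q + 8) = (q - 4)*(q - 3)*(q - 2)*(q - 4)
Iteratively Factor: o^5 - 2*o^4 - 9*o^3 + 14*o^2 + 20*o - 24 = (o + 2)*(o^4 - 4*o^3 - o^2 + 16*o - 12) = (o - 1)*(o + 2)*(o^3 - 3*o^2 - 4*o + 12) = (o - 2)*(o - 1)*(o + 2)*(o^2 - o - 6) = (o - 2)*(o - 1)*(o + 2)^2*(o - 3)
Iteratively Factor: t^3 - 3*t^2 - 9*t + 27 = (t - 3)*(t^2 - 9) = (t - 3)*(t + 3)*(t - 3)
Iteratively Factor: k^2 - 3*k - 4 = (k - 4)*(k + 1)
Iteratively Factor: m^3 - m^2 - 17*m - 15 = (m + 3)*(m^2 - 4*m - 5) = (m + 1)*(m + 3)*(m - 5)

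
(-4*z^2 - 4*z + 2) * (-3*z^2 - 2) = 12*z^4 + 12*z^3 + 2*z^2 + 8*z - 4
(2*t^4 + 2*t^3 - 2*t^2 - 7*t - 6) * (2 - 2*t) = -4*t^5 + 8*t^3 + 10*t^2 - 2*t - 12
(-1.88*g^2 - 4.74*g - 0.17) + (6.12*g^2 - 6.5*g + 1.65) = 4.24*g^2 - 11.24*g + 1.48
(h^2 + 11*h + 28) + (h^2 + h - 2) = 2*h^2 + 12*h + 26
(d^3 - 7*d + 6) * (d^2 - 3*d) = d^5 - 3*d^4 - 7*d^3 + 27*d^2 - 18*d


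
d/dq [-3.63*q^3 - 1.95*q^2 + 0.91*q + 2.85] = -10.89*q^2 - 3.9*q + 0.91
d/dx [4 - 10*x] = -10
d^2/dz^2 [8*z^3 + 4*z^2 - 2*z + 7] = 48*z + 8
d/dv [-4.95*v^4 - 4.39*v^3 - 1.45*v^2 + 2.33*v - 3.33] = -19.8*v^3 - 13.17*v^2 - 2.9*v + 2.33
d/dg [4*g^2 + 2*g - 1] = 8*g + 2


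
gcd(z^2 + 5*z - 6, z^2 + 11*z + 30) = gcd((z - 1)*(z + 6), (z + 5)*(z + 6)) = z + 6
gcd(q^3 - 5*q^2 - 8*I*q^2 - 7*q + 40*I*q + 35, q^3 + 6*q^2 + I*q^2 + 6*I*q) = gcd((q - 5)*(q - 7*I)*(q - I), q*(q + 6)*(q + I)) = 1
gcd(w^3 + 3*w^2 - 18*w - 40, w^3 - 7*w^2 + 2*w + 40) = w^2 - 2*w - 8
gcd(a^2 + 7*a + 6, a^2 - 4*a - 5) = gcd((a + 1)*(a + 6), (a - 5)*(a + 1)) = a + 1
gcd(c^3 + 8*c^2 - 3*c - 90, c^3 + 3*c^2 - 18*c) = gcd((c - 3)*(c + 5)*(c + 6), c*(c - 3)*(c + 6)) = c^2 + 3*c - 18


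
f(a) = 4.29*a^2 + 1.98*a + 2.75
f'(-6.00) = -49.50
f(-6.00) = 145.31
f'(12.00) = 104.94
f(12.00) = 644.27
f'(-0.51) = -2.40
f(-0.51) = 2.86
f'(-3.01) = -23.85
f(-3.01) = 35.66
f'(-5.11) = -41.86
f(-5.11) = 104.65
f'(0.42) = 5.58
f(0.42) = 4.34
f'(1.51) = 14.94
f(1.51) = 15.52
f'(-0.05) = 1.55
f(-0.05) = 2.66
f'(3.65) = 33.30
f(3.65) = 67.13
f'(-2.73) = -21.44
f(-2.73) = 29.32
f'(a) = 8.58*a + 1.98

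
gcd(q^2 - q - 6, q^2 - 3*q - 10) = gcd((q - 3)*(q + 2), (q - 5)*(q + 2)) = q + 2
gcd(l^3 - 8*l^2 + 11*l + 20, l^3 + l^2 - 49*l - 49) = l + 1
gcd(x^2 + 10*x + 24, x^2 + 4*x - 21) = 1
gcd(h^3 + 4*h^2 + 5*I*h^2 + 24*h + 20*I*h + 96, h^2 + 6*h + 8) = h + 4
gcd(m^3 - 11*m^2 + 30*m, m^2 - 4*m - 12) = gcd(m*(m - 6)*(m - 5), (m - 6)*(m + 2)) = m - 6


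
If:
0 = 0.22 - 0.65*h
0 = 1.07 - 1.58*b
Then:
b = 0.68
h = 0.34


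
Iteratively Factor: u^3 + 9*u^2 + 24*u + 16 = (u + 4)*(u^2 + 5*u + 4) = (u + 4)^2*(u + 1)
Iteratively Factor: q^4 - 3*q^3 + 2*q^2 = (q)*(q^3 - 3*q^2 + 2*q) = q^2*(q^2 - 3*q + 2) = q^2*(q - 1)*(q - 2)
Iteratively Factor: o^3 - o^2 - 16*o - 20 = (o + 2)*(o^2 - 3*o - 10) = (o + 2)^2*(o - 5)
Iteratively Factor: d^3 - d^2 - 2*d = (d - 2)*(d^2 + d) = d*(d - 2)*(d + 1)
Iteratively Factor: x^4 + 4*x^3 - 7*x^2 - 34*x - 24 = (x + 4)*(x^3 - 7*x - 6) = (x + 2)*(x + 4)*(x^2 - 2*x - 3) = (x + 1)*(x + 2)*(x + 4)*(x - 3)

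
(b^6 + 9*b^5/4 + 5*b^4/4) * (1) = b^6 + 9*b^5/4 + 5*b^4/4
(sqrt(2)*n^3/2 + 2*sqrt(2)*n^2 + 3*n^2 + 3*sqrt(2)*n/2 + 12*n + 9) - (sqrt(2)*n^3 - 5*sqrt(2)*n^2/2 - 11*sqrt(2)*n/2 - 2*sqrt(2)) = -sqrt(2)*n^3/2 + 3*n^2 + 9*sqrt(2)*n^2/2 + 7*sqrt(2)*n + 12*n + 2*sqrt(2) + 9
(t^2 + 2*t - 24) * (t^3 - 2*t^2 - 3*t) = t^5 - 31*t^3 + 42*t^2 + 72*t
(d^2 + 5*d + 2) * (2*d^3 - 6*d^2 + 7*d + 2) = 2*d^5 + 4*d^4 - 19*d^3 + 25*d^2 + 24*d + 4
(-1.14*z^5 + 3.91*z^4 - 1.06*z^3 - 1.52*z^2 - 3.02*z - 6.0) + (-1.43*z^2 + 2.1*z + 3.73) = -1.14*z^5 + 3.91*z^4 - 1.06*z^3 - 2.95*z^2 - 0.92*z - 2.27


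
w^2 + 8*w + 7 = (w + 1)*(w + 7)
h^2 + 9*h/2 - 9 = (h - 3/2)*(h + 6)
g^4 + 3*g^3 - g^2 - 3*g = g*(g - 1)*(g + 1)*(g + 3)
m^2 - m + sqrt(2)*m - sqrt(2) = (m - 1)*(m + sqrt(2))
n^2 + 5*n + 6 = (n + 2)*(n + 3)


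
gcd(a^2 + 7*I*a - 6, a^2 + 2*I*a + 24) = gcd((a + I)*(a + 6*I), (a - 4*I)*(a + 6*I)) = a + 6*I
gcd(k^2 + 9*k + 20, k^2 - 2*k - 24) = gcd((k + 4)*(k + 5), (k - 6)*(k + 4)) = k + 4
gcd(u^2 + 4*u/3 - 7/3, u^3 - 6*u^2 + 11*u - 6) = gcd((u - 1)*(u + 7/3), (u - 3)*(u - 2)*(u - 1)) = u - 1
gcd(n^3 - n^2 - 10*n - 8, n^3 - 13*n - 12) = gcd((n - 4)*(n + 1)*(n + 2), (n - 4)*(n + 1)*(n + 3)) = n^2 - 3*n - 4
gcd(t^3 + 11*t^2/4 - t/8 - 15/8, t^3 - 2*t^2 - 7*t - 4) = t + 1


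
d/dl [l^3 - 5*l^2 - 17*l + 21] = 3*l^2 - 10*l - 17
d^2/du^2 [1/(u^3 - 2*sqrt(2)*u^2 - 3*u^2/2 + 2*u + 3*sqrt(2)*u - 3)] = 4*((-6*u + 3 + 4*sqrt(2))*(2*u^3 - 4*sqrt(2)*u^2 - 3*u^2 + 4*u + 6*sqrt(2)*u - 6) + 4*(3*u^2 - 4*sqrt(2)*u - 3*u + 2 + 3*sqrt(2))^2)/(2*u^3 - 4*sqrt(2)*u^2 - 3*u^2 + 4*u + 6*sqrt(2)*u - 6)^3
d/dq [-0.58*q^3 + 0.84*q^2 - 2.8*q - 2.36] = -1.74*q^2 + 1.68*q - 2.8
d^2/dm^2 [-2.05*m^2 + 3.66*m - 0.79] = -4.10000000000000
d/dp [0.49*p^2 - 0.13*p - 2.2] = 0.98*p - 0.13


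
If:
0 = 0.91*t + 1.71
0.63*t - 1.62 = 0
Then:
No Solution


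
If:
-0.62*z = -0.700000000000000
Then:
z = 1.13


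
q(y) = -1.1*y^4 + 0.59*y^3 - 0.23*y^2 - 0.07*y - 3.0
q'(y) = -4.4*y^3 + 1.77*y^2 - 0.46*y - 0.07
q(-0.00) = -3.00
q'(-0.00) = -0.07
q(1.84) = -12.84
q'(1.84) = -22.33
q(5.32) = -802.17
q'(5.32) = -614.92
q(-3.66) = -232.14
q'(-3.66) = 241.05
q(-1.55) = -11.99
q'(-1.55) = 21.28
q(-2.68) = -72.57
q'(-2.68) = 98.57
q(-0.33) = -3.04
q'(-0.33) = 0.43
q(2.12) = -20.78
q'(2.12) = -35.01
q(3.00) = -78.45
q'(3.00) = -104.32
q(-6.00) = -1563.90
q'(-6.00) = 1016.81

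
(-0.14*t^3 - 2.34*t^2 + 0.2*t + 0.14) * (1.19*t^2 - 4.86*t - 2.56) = -0.1666*t^5 - 2.1042*t^4 + 11.9688*t^3 + 5.185*t^2 - 1.1924*t - 0.3584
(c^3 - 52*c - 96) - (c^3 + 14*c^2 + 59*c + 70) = -14*c^2 - 111*c - 166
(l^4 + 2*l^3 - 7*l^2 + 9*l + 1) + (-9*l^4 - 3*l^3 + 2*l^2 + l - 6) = -8*l^4 - l^3 - 5*l^2 + 10*l - 5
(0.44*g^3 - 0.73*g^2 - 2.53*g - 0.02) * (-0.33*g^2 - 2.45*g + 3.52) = -0.1452*g^5 - 0.8371*g^4 + 4.1722*g^3 + 3.6355*g^2 - 8.8566*g - 0.0704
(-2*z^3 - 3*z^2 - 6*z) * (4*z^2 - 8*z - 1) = -8*z^5 + 4*z^4 + 2*z^3 + 51*z^2 + 6*z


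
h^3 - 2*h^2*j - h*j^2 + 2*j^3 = (h - 2*j)*(h - j)*(h + j)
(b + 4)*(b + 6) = b^2 + 10*b + 24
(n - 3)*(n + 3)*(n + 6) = n^3 + 6*n^2 - 9*n - 54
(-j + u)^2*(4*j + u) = 4*j^3 - 7*j^2*u + 2*j*u^2 + u^3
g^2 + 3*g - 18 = (g - 3)*(g + 6)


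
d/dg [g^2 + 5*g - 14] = 2*g + 5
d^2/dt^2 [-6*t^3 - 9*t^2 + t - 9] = -36*t - 18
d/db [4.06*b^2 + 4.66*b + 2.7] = 8.12*b + 4.66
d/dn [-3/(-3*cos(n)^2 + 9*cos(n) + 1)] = 9*(2*cos(n) - 3)*sin(n)/(-3*cos(n)^2 + 9*cos(n) + 1)^2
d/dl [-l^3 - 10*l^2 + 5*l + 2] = -3*l^2 - 20*l + 5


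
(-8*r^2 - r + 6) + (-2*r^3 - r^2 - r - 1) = -2*r^3 - 9*r^2 - 2*r + 5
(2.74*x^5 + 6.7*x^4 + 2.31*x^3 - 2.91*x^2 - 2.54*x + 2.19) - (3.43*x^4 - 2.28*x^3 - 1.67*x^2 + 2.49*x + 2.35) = 2.74*x^5 + 3.27*x^4 + 4.59*x^3 - 1.24*x^2 - 5.03*x - 0.16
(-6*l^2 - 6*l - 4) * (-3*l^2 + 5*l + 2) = 18*l^4 - 12*l^3 - 30*l^2 - 32*l - 8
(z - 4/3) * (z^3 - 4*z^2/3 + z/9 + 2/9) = z^4 - 8*z^3/3 + 17*z^2/9 + 2*z/27 - 8/27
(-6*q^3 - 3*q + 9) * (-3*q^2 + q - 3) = 18*q^5 - 6*q^4 + 27*q^3 - 30*q^2 + 18*q - 27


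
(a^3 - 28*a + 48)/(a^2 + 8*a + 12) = (a^2 - 6*a + 8)/(a + 2)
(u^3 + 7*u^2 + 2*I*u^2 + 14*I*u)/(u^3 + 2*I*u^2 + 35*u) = (u^2 + u*(7 + 2*I) + 14*I)/(u^2 + 2*I*u + 35)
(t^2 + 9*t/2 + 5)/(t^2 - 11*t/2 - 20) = (t + 2)/(t - 8)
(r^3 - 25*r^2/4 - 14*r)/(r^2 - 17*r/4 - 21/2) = r*(r - 8)/(r - 6)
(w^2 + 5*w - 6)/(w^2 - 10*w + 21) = (w^2 + 5*w - 6)/(w^2 - 10*w + 21)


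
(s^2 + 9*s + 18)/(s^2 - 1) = (s^2 + 9*s + 18)/(s^2 - 1)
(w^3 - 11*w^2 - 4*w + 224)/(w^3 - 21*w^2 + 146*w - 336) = (w + 4)/(w - 6)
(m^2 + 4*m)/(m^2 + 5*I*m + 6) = m*(m + 4)/(m^2 + 5*I*m + 6)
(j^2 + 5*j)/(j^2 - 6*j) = (j + 5)/(j - 6)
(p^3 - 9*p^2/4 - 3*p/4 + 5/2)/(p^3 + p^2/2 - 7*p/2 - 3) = (4*p - 5)/(2*(2*p + 3))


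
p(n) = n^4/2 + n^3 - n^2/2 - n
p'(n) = 2*n^3 + 3*n^2 - n - 1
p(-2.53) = 3.62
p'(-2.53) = -11.66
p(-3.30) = 21.21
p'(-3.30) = -36.90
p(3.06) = 64.75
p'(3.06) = 81.34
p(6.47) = 1119.61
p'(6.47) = 659.79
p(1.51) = 3.39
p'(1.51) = 11.22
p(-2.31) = 1.55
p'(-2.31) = -7.33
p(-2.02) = 0.06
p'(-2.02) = -3.22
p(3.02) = 61.55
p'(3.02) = 78.43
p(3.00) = 60.00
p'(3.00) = 77.00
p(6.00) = 840.00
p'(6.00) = 533.00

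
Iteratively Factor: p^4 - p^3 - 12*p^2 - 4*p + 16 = (p - 4)*(p^3 + 3*p^2 - 4) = (p - 4)*(p - 1)*(p^2 + 4*p + 4) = (p - 4)*(p - 1)*(p + 2)*(p + 2)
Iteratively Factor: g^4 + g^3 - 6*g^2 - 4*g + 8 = (g - 1)*(g^3 + 2*g^2 - 4*g - 8) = (g - 1)*(g + 2)*(g^2 - 4) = (g - 1)*(g + 2)^2*(g - 2)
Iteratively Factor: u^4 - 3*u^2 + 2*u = (u)*(u^3 - 3*u + 2) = u*(u - 1)*(u^2 + u - 2) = u*(u - 1)*(u + 2)*(u - 1)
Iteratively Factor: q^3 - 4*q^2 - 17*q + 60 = (q - 3)*(q^2 - q - 20) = (q - 3)*(q + 4)*(q - 5)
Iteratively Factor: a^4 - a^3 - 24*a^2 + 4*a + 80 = (a + 4)*(a^3 - 5*a^2 - 4*a + 20) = (a - 5)*(a + 4)*(a^2 - 4) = (a - 5)*(a - 2)*(a + 4)*(a + 2)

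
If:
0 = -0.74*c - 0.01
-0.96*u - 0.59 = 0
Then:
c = -0.01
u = -0.61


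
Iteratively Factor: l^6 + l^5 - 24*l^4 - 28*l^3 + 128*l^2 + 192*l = (l + 4)*(l^5 - 3*l^4 - 12*l^3 + 20*l^2 + 48*l) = (l + 2)*(l + 4)*(l^4 - 5*l^3 - 2*l^2 + 24*l) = (l + 2)^2*(l + 4)*(l^3 - 7*l^2 + 12*l) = l*(l + 2)^2*(l + 4)*(l^2 - 7*l + 12) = l*(l - 3)*(l + 2)^2*(l + 4)*(l - 4)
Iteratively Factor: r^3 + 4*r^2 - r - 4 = (r + 4)*(r^2 - 1) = (r - 1)*(r + 4)*(r + 1)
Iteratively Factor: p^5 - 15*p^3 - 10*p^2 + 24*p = (p - 1)*(p^4 + p^3 - 14*p^2 - 24*p) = p*(p - 1)*(p^3 + p^2 - 14*p - 24) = p*(p - 1)*(p + 3)*(p^2 - 2*p - 8) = p*(p - 1)*(p + 2)*(p + 3)*(p - 4)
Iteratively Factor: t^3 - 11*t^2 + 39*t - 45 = (t - 5)*(t^2 - 6*t + 9) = (t - 5)*(t - 3)*(t - 3)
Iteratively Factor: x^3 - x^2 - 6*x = (x - 3)*(x^2 + 2*x) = (x - 3)*(x + 2)*(x)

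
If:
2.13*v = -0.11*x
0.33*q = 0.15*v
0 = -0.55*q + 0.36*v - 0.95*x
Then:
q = 0.00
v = 0.00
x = 0.00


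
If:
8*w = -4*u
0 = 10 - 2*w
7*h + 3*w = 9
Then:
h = -6/7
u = -10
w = 5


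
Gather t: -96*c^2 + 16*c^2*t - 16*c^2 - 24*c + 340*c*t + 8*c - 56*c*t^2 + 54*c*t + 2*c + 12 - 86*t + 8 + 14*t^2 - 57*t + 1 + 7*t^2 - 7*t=-112*c^2 - 14*c + t^2*(21 - 56*c) + t*(16*c^2 + 394*c - 150) + 21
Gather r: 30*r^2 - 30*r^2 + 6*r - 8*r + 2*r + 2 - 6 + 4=0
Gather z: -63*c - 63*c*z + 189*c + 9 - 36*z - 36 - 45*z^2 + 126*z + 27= 126*c - 45*z^2 + z*(90 - 63*c)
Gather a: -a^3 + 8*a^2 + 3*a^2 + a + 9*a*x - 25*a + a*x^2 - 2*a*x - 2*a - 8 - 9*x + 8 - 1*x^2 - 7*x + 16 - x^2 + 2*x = -a^3 + 11*a^2 + a*(x^2 + 7*x - 26) - 2*x^2 - 14*x + 16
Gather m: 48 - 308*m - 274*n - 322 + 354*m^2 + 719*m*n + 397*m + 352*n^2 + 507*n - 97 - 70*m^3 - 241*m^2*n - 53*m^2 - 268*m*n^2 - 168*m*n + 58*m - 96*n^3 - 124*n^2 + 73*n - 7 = -70*m^3 + m^2*(301 - 241*n) + m*(-268*n^2 + 551*n + 147) - 96*n^3 + 228*n^2 + 306*n - 378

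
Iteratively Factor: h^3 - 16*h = (h - 4)*(h^2 + 4*h) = (h - 4)*(h + 4)*(h)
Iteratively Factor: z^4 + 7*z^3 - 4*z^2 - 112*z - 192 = (z + 4)*(z^3 + 3*z^2 - 16*z - 48) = (z + 4)^2*(z^2 - z - 12) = (z - 4)*(z + 4)^2*(z + 3)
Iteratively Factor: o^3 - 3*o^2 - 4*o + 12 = (o + 2)*(o^2 - 5*o + 6) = (o - 3)*(o + 2)*(o - 2)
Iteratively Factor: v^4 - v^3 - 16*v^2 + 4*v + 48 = (v + 3)*(v^3 - 4*v^2 - 4*v + 16) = (v - 2)*(v + 3)*(v^2 - 2*v - 8) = (v - 4)*(v - 2)*(v + 3)*(v + 2)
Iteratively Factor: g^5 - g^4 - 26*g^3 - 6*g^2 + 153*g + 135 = (g - 5)*(g^4 + 4*g^3 - 6*g^2 - 36*g - 27) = (g - 5)*(g - 3)*(g^3 + 7*g^2 + 15*g + 9) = (g - 5)*(g - 3)*(g + 1)*(g^2 + 6*g + 9) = (g - 5)*(g - 3)*(g + 1)*(g + 3)*(g + 3)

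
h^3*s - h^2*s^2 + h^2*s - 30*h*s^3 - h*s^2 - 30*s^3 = (h - 6*s)*(h + 5*s)*(h*s + s)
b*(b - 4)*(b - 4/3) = b^3 - 16*b^2/3 + 16*b/3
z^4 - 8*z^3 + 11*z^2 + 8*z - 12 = (z - 6)*(z - 2)*(z - 1)*(z + 1)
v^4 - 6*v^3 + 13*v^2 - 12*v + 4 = (v - 2)^2*(v - 1)^2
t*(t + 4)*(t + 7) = t^3 + 11*t^2 + 28*t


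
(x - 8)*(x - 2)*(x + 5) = x^3 - 5*x^2 - 34*x + 80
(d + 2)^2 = d^2 + 4*d + 4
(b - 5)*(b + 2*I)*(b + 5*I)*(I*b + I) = I*b^4 - 7*b^3 - 4*I*b^3 + 28*b^2 - 15*I*b^2 + 35*b + 40*I*b + 50*I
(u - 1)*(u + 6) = u^2 + 5*u - 6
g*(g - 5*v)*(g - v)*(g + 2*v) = g^4 - 4*g^3*v - 7*g^2*v^2 + 10*g*v^3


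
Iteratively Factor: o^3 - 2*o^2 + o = (o - 1)*(o^2 - o) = (o - 1)^2*(o)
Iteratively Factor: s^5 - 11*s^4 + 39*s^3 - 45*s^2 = (s)*(s^4 - 11*s^3 + 39*s^2 - 45*s) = s*(s - 3)*(s^3 - 8*s^2 + 15*s) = s*(s - 3)^2*(s^2 - 5*s) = s^2*(s - 3)^2*(s - 5)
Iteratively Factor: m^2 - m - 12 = (m + 3)*(m - 4)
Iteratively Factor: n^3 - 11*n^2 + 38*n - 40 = (n - 2)*(n^2 - 9*n + 20) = (n - 4)*(n - 2)*(n - 5)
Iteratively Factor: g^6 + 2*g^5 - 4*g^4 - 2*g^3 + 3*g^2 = (g + 1)*(g^5 + g^4 - 5*g^3 + 3*g^2) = g*(g + 1)*(g^4 + g^3 - 5*g^2 + 3*g) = g^2*(g + 1)*(g^3 + g^2 - 5*g + 3) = g^2*(g + 1)*(g + 3)*(g^2 - 2*g + 1) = g^2*(g - 1)*(g + 1)*(g + 3)*(g - 1)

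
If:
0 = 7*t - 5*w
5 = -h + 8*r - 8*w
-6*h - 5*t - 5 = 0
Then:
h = -25*w/42 - 5/6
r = 311*w/336 + 25/48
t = 5*w/7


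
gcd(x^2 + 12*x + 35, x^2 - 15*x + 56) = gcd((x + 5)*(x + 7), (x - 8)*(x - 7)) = 1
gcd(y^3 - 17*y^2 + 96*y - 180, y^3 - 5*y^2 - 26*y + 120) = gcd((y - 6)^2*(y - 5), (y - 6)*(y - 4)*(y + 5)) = y - 6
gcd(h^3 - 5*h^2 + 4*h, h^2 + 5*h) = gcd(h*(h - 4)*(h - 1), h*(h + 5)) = h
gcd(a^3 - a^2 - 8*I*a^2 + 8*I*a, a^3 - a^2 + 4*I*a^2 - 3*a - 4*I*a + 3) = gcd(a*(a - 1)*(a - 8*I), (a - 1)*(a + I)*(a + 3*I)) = a - 1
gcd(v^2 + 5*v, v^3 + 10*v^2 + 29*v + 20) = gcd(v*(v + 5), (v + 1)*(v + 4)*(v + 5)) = v + 5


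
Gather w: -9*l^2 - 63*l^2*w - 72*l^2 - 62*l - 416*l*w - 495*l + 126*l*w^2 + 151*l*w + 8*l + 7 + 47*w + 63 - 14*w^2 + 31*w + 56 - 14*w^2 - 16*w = -81*l^2 - 549*l + w^2*(126*l - 28) + w*(-63*l^2 - 265*l + 62) + 126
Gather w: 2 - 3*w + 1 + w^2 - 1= w^2 - 3*w + 2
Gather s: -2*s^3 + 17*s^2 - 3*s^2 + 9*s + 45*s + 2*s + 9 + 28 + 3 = -2*s^3 + 14*s^2 + 56*s + 40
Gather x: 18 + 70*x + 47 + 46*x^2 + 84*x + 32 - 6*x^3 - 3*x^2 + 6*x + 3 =-6*x^3 + 43*x^2 + 160*x + 100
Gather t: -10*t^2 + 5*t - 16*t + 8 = -10*t^2 - 11*t + 8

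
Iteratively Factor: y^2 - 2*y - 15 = (y + 3)*(y - 5)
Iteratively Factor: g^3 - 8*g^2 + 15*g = (g)*(g^2 - 8*g + 15) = g*(g - 5)*(g - 3)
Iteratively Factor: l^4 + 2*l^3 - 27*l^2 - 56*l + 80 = (l + 4)*(l^3 - 2*l^2 - 19*l + 20) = (l - 5)*(l + 4)*(l^2 + 3*l - 4) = (l - 5)*(l + 4)^2*(l - 1)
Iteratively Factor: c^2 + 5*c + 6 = (c + 2)*(c + 3)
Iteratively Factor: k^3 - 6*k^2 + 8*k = (k - 2)*(k^2 - 4*k) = (k - 4)*(k - 2)*(k)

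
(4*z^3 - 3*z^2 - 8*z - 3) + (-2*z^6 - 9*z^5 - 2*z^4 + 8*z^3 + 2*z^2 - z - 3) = -2*z^6 - 9*z^5 - 2*z^4 + 12*z^3 - z^2 - 9*z - 6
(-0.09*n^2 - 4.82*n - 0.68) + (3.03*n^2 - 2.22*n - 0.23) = 2.94*n^2 - 7.04*n - 0.91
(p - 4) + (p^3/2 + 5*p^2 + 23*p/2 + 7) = p^3/2 + 5*p^2 + 25*p/2 + 3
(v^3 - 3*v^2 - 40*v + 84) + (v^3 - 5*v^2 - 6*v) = 2*v^3 - 8*v^2 - 46*v + 84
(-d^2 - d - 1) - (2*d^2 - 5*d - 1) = -3*d^2 + 4*d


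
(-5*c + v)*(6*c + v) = -30*c^2 + c*v + v^2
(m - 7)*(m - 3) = m^2 - 10*m + 21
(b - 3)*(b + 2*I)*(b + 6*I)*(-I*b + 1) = -I*b^4 + 9*b^3 + 3*I*b^3 - 27*b^2 + 20*I*b^2 - 12*b - 60*I*b + 36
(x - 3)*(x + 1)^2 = x^3 - x^2 - 5*x - 3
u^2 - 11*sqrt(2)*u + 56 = (u - 7*sqrt(2))*(u - 4*sqrt(2))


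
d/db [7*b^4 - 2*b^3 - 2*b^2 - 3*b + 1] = 28*b^3 - 6*b^2 - 4*b - 3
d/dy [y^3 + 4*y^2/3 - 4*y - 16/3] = 3*y^2 + 8*y/3 - 4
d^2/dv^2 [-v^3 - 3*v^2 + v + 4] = -6*v - 6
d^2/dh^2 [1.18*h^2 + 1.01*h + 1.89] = 2.36000000000000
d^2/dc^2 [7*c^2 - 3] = 14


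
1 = 1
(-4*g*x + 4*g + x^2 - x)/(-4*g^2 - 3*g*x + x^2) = (x - 1)/(g + x)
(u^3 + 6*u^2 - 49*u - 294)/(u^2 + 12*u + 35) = (u^2 - u - 42)/(u + 5)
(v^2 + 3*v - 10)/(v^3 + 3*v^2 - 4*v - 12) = (v + 5)/(v^2 + 5*v + 6)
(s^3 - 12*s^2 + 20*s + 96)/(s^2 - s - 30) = (s^2 - 6*s - 16)/(s + 5)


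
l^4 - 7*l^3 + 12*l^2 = l^2*(l - 4)*(l - 3)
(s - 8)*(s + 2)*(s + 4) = s^3 - 2*s^2 - 40*s - 64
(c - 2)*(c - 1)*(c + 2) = c^3 - c^2 - 4*c + 4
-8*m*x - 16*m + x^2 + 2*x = (-8*m + x)*(x + 2)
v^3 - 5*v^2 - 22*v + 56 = (v - 7)*(v - 2)*(v + 4)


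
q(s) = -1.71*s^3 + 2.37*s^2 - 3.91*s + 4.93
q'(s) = -5.13*s^2 + 4.74*s - 3.91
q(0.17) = 4.33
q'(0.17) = -3.25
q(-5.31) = 348.54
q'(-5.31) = -173.73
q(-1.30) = 17.78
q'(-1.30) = -18.74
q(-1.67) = 26.03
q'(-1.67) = -26.13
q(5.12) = -182.47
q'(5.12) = -114.12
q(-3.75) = 143.10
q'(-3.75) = -93.83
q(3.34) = -45.40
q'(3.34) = -45.31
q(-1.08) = 14.07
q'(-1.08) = -15.01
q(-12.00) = 3348.01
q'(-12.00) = -799.51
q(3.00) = -31.64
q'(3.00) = -35.86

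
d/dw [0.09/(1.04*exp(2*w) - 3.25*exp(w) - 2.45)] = (0.2925 - 0.1872*exp(w))*exp(w)/(-1.04*exp(2*w) + 3.25*exp(w) + 2.45)^2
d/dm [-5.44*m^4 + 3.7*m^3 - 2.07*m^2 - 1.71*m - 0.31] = -21.76*m^3 + 11.1*m^2 - 4.14*m - 1.71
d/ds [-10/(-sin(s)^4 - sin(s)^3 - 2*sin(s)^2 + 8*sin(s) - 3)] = 10*(-4*sin(s)^3 - 3*sin(s)^2 - 4*sin(s) + 8)*cos(s)/(sin(s)^4 + sin(s)^3 + 2*sin(s)^2 - 8*sin(s) + 3)^2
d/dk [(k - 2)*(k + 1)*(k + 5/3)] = 3*k^2 + 4*k/3 - 11/3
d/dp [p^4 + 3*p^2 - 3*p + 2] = 4*p^3 + 6*p - 3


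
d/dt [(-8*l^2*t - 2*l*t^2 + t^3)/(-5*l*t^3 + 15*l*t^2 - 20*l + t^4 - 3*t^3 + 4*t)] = (t*(8*l^2 + 2*l*t - t^2)*(-15*l*t^2 + 30*l*t + 4*t^3 - 9*t^2 + 4) + (8*l^2 + 4*l*t - 3*t^2)*(5*l*t^3 - 15*l*t^2 + 20*l - t^4 + 3*t^3 - 4*t))/(5*l*t^3 - 15*l*t^2 + 20*l - t^4 + 3*t^3 - 4*t)^2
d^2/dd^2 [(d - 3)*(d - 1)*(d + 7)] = 6*d + 6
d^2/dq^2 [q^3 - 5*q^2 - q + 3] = 6*q - 10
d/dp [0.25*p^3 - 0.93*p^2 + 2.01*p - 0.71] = 0.75*p^2 - 1.86*p + 2.01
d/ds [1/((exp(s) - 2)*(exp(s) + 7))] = (-2*exp(s) - 5)*exp(s)/(exp(4*s) + 10*exp(3*s) - 3*exp(2*s) - 140*exp(s) + 196)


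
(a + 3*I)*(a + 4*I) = a^2 + 7*I*a - 12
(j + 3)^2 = j^2 + 6*j + 9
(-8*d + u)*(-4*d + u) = 32*d^2 - 12*d*u + u^2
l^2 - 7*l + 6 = (l - 6)*(l - 1)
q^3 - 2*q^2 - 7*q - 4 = (q - 4)*(q + 1)^2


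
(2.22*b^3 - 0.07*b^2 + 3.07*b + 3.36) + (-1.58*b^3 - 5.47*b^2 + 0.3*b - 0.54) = 0.64*b^3 - 5.54*b^2 + 3.37*b + 2.82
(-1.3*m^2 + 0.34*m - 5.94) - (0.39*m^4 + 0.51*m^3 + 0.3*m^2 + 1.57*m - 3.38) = -0.39*m^4 - 0.51*m^3 - 1.6*m^2 - 1.23*m - 2.56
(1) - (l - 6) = 7 - l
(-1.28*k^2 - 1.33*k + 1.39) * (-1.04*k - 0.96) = 1.3312*k^3 + 2.612*k^2 - 0.1688*k - 1.3344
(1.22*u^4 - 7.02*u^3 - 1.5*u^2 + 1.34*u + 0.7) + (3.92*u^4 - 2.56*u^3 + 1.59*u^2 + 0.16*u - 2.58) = 5.14*u^4 - 9.58*u^3 + 0.0900000000000001*u^2 + 1.5*u - 1.88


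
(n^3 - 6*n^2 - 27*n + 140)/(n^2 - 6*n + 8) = (n^2 - 2*n - 35)/(n - 2)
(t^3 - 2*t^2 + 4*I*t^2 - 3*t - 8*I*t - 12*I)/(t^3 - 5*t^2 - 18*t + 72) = (t^2 + t*(1 + 4*I) + 4*I)/(t^2 - 2*t - 24)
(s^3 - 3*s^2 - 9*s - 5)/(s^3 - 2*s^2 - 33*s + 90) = (s^2 + 2*s + 1)/(s^2 + 3*s - 18)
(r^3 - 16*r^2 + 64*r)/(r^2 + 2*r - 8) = r*(r^2 - 16*r + 64)/(r^2 + 2*r - 8)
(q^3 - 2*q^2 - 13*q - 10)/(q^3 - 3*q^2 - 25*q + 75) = (q^2 + 3*q + 2)/(q^2 + 2*q - 15)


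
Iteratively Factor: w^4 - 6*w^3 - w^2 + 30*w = (w)*(w^3 - 6*w^2 - w + 30) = w*(w - 5)*(w^2 - w - 6) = w*(w - 5)*(w - 3)*(w + 2)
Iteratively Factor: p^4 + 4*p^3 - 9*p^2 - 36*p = (p + 4)*(p^3 - 9*p) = p*(p + 4)*(p^2 - 9) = p*(p - 3)*(p + 4)*(p + 3)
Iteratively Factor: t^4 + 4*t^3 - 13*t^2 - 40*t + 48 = (t + 4)*(t^3 - 13*t + 12) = (t + 4)^2*(t^2 - 4*t + 3) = (t - 3)*(t + 4)^2*(t - 1)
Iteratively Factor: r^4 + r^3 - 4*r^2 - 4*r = (r + 2)*(r^3 - r^2 - 2*r) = (r - 2)*(r + 2)*(r^2 + r) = (r - 2)*(r + 1)*(r + 2)*(r)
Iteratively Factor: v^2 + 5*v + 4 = (v + 1)*(v + 4)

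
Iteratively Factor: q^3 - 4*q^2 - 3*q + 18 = (q - 3)*(q^2 - q - 6) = (q - 3)*(q + 2)*(q - 3)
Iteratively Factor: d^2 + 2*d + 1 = (d + 1)*(d + 1)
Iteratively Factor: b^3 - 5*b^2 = (b)*(b^2 - 5*b) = b*(b - 5)*(b)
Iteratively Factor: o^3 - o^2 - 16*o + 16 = (o + 4)*(o^2 - 5*o + 4) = (o - 1)*(o + 4)*(o - 4)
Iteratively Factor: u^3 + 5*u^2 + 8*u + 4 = (u + 2)*(u^2 + 3*u + 2) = (u + 1)*(u + 2)*(u + 2)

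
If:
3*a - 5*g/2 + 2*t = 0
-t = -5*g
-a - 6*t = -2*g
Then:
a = 0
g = 0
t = 0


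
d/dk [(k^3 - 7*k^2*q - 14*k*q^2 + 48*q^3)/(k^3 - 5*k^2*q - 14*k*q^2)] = 2*q*(k^4 - 58*k^2*q^2 + 240*k*q^3 + 336*q^4)/(k^2*(k^4 - 10*k^3*q - 3*k^2*q^2 + 140*k*q^3 + 196*q^4))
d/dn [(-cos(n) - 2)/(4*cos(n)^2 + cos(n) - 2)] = 4*(sin(n)^2 - 4*cos(n) - 2)*sin(n)/(cos(n) + 2*cos(2*n))^2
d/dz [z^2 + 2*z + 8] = 2*z + 2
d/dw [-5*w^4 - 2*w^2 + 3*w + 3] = -20*w^3 - 4*w + 3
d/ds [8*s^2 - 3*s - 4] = 16*s - 3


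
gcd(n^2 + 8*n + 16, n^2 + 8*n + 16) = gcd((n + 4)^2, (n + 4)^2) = n^2 + 8*n + 16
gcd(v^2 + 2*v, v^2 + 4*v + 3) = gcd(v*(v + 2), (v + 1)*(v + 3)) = 1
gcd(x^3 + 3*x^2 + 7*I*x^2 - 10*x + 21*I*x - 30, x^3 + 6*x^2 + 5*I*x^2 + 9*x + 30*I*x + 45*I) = x^2 + x*(3 + 5*I) + 15*I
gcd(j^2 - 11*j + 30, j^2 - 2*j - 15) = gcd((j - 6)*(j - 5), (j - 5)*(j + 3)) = j - 5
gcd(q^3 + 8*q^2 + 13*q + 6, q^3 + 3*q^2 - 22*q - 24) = q^2 + 7*q + 6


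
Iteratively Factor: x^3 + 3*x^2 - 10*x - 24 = (x - 3)*(x^2 + 6*x + 8) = (x - 3)*(x + 2)*(x + 4)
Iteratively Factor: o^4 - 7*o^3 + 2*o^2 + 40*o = (o - 5)*(o^3 - 2*o^2 - 8*o) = (o - 5)*(o - 4)*(o^2 + 2*o) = o*(o - 5)*(o - 4)*(o + 2)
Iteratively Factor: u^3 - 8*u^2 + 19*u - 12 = (u - 4)*(u^2 - 4*u + 3) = (u - 4)*(u - 3)*(u - 1)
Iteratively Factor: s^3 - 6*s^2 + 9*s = (s - 3)*(s^2 - 3*s) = s*(s - 3)*(s - 3)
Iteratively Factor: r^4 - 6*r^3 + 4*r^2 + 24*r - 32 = (r - 4)*(r^3 - 2*r^2 - 4*r + 8) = (r - 4)*(r - 2)*(r^2 - 4) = (r - 4)*(r - 2)^2*(r + 2)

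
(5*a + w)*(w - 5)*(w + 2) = 5*a*w^2 - 15*a*w - 50*a + w^3 - 3*w^2 - 10*w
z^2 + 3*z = z*(z + 3)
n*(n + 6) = n^2 + 6*n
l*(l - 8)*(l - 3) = l^3 - 11*l^2 + 24*l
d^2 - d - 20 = (d - 5)*(d + 4)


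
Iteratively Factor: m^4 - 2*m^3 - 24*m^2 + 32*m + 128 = (m - 4)*(m^3 + 2*m^2 - 16*m - 32) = (m - 4)^2*(m^2 + 6*m + 8) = (m - 4)^2*(m + 4)*(m + 2)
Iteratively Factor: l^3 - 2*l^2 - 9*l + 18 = (l + 3)*(l^2 - 5*l + 6) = (l - 3)*(l + 3)*(l - 2)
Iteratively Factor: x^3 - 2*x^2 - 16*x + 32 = (x - 2)*(x^2 - 16) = (x - 2)*(x + 4)*(x - 4)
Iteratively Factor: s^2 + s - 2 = (s + 2)*(s - 1)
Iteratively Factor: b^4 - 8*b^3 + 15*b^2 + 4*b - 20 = (b + 1)*(b^3 - 9*b^2 + 24*b - 20) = (b - 2)*(b + 1)*(b^2 - 7*b + 10) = (b - 2)^2*(b + 1)*(b - 5)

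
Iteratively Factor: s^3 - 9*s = (s + 3)*(s^2 - 3*s) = s*(s + 3)*(s - 3)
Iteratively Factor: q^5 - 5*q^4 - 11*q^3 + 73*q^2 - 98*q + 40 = (q - 5)*(q^4 - 11*q^2 + 18*q - 8) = (q - 5)*(q - 2)*(q^3 + 2*q^2 - 7*q + 4) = (q - 5)*(q - 2)*(q - 1)*(q^2 + 3*q - 4) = (q - 5)*(q - 2)*(q - 1)*(q + 4)*(q - 1)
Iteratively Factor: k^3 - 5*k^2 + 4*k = (k)*(k^2 - 5*k + 4) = k*(k - 1)*(k - 4)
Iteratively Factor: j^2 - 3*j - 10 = (j + 2)*(j - 5)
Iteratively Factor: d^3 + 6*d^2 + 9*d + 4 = (d + 4)*(d^2 + 2*d + 1) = (d + 1)*(d + 4)*(d + 1)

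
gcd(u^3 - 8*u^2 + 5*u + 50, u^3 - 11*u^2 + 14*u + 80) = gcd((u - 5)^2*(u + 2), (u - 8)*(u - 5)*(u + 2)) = u^2 - 3*u - 10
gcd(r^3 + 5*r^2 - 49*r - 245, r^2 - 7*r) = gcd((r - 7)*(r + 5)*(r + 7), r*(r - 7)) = r - 7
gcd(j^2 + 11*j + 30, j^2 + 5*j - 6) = j + 6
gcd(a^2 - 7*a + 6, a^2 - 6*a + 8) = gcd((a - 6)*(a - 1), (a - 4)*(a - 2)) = 1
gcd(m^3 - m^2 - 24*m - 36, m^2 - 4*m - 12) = m^2 - 4*m - 12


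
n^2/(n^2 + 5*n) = n/(n + 5)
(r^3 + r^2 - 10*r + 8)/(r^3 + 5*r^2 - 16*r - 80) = (r^2 - 3*r + 2)/(r^2 + r - 20)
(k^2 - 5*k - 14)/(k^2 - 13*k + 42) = (k + 2)/(k - 6)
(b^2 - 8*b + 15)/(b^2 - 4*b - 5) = (b - 3)/(b + 1)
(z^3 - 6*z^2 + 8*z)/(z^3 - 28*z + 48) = z/(z + 6)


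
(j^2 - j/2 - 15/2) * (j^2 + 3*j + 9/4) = j^4 + 5*j^3/2 - 27*j^2/4 - 189*j/8 - 135/8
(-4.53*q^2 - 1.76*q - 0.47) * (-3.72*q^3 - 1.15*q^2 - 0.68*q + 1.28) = 16.8516*q^5 + 11.7567*q^4 + 6.8528*q^3 - 4.0611*q^2 - 1.9332*q - 0.6016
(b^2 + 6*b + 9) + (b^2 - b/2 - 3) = 2*b^2 + 11*b/2 + 6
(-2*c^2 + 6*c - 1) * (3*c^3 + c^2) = -6*c^5 + 16*c^4 + 3*c^3 - c^2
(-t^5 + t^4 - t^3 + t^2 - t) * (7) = -7*t^5 + 7*t^4 - 7*t^3 + 7*t^2 - 7*t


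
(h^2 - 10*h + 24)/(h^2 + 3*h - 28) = (h - 6)/(h + 7)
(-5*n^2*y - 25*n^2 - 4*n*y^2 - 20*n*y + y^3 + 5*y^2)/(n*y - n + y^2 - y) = (-5*n*y - 25*n + y^2 + 5*y)/(y - 1)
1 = 1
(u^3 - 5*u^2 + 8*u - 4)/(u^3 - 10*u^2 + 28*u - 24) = (u - 1)/(u - 6)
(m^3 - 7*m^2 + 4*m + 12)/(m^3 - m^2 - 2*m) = (m - 6)/m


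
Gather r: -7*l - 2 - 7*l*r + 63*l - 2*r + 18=56*l + r*(-7*l - 2) + 16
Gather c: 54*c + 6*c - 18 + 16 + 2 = 60*c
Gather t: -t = -t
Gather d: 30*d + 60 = 30*d + 60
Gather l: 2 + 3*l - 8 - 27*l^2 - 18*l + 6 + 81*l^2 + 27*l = 54*l^2 + 12*l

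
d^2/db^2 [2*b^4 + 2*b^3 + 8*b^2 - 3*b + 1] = 24*b^2 + 12*b + 16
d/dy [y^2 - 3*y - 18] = 2*y - 3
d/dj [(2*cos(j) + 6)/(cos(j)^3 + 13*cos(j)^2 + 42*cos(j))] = 4*(cos(j)^3 + 11*cos(j)^2 + 39*cos(j) + 63)*sin(j)/((cos(j) + 6)^2*(cos(j) + 7)^2*cos(j)^2)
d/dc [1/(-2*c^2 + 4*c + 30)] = (c - 1)/(-c^2 + 2*c + 15)^2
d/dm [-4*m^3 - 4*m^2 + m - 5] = -12*m^2 - 8*m + 1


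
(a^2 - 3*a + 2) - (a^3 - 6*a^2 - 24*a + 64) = -a^3 + 7*a^2 + 21*a - 62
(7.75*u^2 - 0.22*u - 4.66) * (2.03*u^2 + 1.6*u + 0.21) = 15.7325*u^4 + 11.9534*u^3 - 8.1843*u^2 - 7.5022*u - 0.9786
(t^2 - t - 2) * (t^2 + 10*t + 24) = t^4 + 9*t^3 + 12*t^2 - 44*t - 48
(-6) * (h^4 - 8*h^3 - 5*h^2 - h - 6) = -6*h^4 + 48*h^3 + 30*h^2 + 6*h + 36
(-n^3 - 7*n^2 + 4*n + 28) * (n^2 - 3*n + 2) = -n^5 - 4*n^4 + 23*n^3 + 2*n^2 - 76*n + 56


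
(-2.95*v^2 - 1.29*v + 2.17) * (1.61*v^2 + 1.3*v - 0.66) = -4.7495*v^4 - 5.9119*v^3 + 3.7637*v^2 + 3.6724*v - 1.4322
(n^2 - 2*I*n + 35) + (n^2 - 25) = 2*n^2 - 2*I*n + 10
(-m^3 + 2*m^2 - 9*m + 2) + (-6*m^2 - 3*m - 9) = -m^3 - 4*m^2 - 12*m - 7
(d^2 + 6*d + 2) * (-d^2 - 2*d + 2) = -d^4 - 8*d^3 - 12*d^2 + 8*d + 4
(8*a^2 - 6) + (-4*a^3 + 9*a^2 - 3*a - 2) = -4*a^3 + 17*a^2 - 3*a - 8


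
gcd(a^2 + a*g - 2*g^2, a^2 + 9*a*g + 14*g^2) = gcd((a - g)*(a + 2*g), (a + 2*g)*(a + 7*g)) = a + 2*g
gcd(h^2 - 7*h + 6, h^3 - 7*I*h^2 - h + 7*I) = h - 1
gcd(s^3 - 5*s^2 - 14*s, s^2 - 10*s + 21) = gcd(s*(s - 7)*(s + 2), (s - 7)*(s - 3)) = s - 7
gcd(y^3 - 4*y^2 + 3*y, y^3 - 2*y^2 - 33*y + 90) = y - 3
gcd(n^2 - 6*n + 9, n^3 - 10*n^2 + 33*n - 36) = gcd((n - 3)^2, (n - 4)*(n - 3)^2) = n^2 - 6*n + 9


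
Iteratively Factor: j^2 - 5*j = (j - 5)*(j)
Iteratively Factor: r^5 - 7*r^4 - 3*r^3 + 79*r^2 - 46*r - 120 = (r + 1)*(r^4 - 8*r^3 + 5*r^2 + 74*r - 120) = (r - 5)*(r + 1)*(r^3 - 3*r^2 - 10*r + 24) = (r - 5)*(r + 1)*(r + 3)*(r^2 - 6*r + 8) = (r - 5)*(r - 4)*(r + 1)*(r + 3)*(r - 2)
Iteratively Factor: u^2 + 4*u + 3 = (u + 1)*(u + 3)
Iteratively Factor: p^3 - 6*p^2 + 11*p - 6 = (p - 2)*(p^2 - 4*p + 3) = (p - 3)*(p - 2)*(p - 1)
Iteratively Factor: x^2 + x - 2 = (x - 1)*(x + 2)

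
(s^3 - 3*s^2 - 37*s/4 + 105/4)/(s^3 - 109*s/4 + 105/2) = (s + 3)/(s + 6)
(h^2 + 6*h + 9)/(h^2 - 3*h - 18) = (h + 3)/(h - 6)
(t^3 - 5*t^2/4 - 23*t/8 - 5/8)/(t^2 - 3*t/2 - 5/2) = t + 1/4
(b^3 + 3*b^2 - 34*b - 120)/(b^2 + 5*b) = b - 2 - 24/b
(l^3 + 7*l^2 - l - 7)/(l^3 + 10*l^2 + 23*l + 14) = (l - 1)/(l + 2)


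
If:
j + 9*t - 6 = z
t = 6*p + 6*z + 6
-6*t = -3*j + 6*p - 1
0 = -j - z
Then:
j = 21/13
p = 2/3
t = 4/13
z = -21/13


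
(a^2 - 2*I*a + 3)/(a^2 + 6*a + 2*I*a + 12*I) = (a^2 - 2*I*a + 3)/(a^2 + 2*a*(3 + I) + 12*I)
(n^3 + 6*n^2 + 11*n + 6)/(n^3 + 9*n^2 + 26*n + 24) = (n + 1)/(n + 4)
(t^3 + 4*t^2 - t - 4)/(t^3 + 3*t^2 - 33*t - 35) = (t^2 + 3*t - 4)/(t^2 + 2*t - 35)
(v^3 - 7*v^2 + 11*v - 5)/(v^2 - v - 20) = (v^2 - 2*v + 1)/(v + 4)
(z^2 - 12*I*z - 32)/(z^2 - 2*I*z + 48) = (z - 4*I)/(z + 6*I)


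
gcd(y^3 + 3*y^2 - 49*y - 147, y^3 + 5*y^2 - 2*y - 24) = y + 3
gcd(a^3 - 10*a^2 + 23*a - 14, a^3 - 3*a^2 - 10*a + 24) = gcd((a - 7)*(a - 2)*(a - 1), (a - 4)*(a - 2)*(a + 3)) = a - 2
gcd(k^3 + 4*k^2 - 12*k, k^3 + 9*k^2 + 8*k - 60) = k^2 + 4*k - 12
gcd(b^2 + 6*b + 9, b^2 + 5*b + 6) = b + 3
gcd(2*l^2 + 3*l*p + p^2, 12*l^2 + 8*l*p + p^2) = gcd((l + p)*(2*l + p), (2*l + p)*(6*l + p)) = 2*l + p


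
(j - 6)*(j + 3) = j^2 - 3*j - 18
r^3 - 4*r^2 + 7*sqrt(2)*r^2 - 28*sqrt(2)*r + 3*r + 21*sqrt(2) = (r - 3)*(r - 1)*(r + 7*sqrt(2))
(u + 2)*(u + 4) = u^2 + 6*u + 8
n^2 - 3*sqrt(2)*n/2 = n*(n - 3*sqrt(2)/2)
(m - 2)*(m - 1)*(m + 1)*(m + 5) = m^4 + 3*m^3 - 11*m^2 - 3*m + 10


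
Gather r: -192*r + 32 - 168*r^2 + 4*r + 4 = -168*r^2 - 188*r + 36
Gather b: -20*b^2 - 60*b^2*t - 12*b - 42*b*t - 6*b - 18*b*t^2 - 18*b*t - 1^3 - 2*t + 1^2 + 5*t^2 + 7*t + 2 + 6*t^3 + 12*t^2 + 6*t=b^2*(-60*t - 20) + b*(-18*t^2 - 60*t - 18) + 6*t^3 + 17*t^2 + 11*t + 2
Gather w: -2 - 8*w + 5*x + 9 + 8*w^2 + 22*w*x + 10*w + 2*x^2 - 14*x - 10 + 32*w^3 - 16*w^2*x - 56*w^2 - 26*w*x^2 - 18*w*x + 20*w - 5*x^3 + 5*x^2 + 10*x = 32*w^3 + w^2*(-16*x - 48) + w*(-26*x^2 + 4*x + 22) - 5*x^3 + 7*x^2 + x - 3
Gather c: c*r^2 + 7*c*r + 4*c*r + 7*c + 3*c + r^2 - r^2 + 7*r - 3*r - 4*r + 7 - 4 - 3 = c*(r^2 + 11*r + 10)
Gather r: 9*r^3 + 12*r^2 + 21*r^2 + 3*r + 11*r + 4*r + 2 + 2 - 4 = 9*r^3 + 33*r^2 + 18*r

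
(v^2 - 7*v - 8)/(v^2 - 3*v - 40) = (v + 1)/(v + 5)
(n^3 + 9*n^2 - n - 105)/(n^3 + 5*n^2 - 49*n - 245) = (n - 3)/(n - 7)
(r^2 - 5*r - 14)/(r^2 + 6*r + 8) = (r - 7)/(r + 4)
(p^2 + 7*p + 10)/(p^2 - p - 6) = (p + 5)/(p - 3)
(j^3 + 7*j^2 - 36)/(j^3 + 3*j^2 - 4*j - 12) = (j + 6)/(j + 2)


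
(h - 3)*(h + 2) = h^2 - h - 6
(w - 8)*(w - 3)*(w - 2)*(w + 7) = w^4 - 6*w^3 - 45*w^2 + 274*w - 336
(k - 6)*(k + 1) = k^2 - 5*k - 6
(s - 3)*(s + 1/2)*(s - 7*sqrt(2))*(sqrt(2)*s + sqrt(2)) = sqrt(2)*s^4 - 14*s^3 - 3*sqrt(2)*s^3/2 - 4*sqrt(2)*s^2 + 21*s^2 - 3*sqrt(2)*s/2 + 56*s + 21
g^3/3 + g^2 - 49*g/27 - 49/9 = (g/3 + 1)*(g - 7/3)*(g + 7/3)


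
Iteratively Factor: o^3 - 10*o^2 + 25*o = (o - 5)*(o^2 - 5*o) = o*(o - 5)*(o - 5)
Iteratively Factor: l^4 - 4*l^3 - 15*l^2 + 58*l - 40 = (l + 4)*(l^3 - 8*l^2 + 17*l - 10) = (l - 5)*(l + 4)*(l^2 - 3*l + 2) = (l - 5)*(l - 1)*(l + 4)*(l - 2)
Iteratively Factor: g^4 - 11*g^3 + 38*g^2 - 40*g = (g - 2)*(g^3 - 9*g^2 + 20*g) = g*(g - 2)*(g^2 - 9*g + 20) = g*(g - 5)*(g - 2)*(g - 4)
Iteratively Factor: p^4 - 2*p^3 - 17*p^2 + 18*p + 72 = (p - 4)*(p^3 + 2*p^2 - 9*p - 18) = (p - 4)*(p - 3)*(p^2 + 5*p + 6) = (p - 4)*(p - 3)*(p + 2)*(p + 3)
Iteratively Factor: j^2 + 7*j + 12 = (j + 4)*(j + 3)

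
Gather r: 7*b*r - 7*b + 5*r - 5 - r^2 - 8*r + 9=-7*b - r^2 + r*(7*b - 3) + 4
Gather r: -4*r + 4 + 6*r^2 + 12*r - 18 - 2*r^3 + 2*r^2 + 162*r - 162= -2*r^3 + 8*r^2 + 170*r - 176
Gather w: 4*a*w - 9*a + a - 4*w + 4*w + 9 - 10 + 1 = 4*a*w - 8*a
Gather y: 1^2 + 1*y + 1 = y + 2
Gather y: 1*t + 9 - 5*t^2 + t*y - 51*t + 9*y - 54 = -5*t^2 - 50*t + y*(t + 9) - 45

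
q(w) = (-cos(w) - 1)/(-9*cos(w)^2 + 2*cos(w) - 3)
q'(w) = (-18*sin(w)*cos(w) + 2*sin(w))*(-cos(w) - 1)/(-9*cos(w)^2 + 2*cos(w) - 3)^2 + sin(w)/(-9*cos(w)^2 + 2*cos(w) - 3)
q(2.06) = 0.09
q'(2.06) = -0.29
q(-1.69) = 0.26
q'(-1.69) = 0.61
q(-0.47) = 0.23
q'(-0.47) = -0.12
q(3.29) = 0.00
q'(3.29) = 0.01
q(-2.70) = 0.01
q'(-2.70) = 0.04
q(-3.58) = 0.01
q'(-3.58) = -0.04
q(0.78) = 0.28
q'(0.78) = 0.23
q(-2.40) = 0.03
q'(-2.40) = 0.10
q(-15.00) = 0.02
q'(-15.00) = 0.09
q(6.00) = 0.21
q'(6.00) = -0.07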